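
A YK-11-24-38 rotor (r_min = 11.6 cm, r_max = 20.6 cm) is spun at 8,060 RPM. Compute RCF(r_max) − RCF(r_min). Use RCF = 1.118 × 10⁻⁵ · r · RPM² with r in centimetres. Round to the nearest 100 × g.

RCF_max = 1.118 × 10⁻⁵ × 20.6 × (8060)² = 1.118 × 10⁻⁵ × 20.6 × 64,963,600 ≈ 14,961.6 × g
RCF_min = 1.118 × 10⁻⁵ × 11.6 × (8060)² = 1.118 × 10⁻⁵ × 11.6 × 64,963,600 ≈ 8,425 × g
ΔRCF = 14,961.6 − 8,425 = 6,536.6

≈ 6500 x g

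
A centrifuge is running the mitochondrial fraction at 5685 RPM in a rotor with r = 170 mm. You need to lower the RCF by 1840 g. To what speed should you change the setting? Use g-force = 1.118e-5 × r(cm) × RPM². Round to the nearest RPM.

r = 170 mm = 17.0 cm
Current RCF = 1.118 × 10⁻⁵ × 17 × (5685)² = 1.118 × 10⁻⁵ × 17 × 32,319,225 ≈ 6,142.6 × g
Target RCF = 6,142.6 − 1,840 = 4,302.6 × g
N² = 4,302.6 / (19.006 × 10⁻⁵) = 22,638,114
N ≈ √22,638,114 ≈ 4,758.0

N₂ ≈ 4758 RPM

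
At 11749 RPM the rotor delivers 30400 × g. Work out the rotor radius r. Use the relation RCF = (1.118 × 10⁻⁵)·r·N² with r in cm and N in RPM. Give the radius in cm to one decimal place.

30400 = 1.118 × 10⁻⁵ × r × (11749)²
r = 30400 / (1.118 × 10⁻⁵ × 138,039,001) = 30400 / 1543.276 ≈ 19.698 cm

19.7 cm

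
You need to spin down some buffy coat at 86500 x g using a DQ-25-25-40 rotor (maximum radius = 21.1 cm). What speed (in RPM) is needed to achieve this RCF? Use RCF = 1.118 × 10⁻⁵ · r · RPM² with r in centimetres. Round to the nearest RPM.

86,500 = 1.118 × 10⁻⁵ × 21.1 × N²
N² = 86,500 / (23.5898 × 10⁻⁵) = 366,683,906
N ≈ √366,683,906 ≈ 19,149.0

19149 RPM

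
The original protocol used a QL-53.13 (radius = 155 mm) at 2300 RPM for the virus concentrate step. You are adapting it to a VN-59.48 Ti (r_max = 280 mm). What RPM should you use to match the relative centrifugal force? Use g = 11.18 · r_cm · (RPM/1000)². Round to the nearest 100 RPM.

Original rotor: r = 155 mm = 15.5 cm
RCF_original = 11.18 × 15.5 × (2.3)² = 11.18 × 15.5 × 5.29 ≈ 916.7 × g
Your rotor: r = 280 mm = 28.0 cm
916.7 = 11.18 × 28 × (N/1000)²
(N/1000)² = 916.7 / 313.04 = 2.92838
N = 1000 × √2.92838 ≈ 1,711.3

≈ 1700 RPM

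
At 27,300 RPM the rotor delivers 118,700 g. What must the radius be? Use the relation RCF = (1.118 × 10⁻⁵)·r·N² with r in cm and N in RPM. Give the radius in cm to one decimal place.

≈ 14.2 cm

118700 = 1.118 × 10⁻⁵ × r × (27300)²
r = 118700 / (1.118 × 10⁻⁵ × 745,290,000) = 118700 / 8332.342 ≈ 14.246 cm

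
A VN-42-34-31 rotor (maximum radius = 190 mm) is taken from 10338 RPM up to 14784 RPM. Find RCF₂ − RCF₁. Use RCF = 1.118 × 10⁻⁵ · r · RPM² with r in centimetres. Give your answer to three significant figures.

r = 190 mm = 19.0 cm
RCF₁ = 1.118 × 10⁻⁵ × 19 × (10338)² = 1.118 × 10⁻⁵ × 19 × 106,874,244 ≈ 22,702.2 × g
RCF₂ = 1.118 × 10⁻⁵ × 19 × (14784)² = 1.118 × 10⁻⁵ × 19 × 218,566,656 ≈ 46,427.9 × g
Increase = 46,427.9 − 22,702.2 = 23,725.7

≈ 23700 x g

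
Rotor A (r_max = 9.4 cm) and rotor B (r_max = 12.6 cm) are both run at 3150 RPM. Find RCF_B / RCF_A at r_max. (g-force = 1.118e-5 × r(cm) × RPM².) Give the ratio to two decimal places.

At fixed N, RCF ∝ r, so RCF_B/RCF_A = r_B/r_A = 12.6 / 9.4 = 1.3404.

1.34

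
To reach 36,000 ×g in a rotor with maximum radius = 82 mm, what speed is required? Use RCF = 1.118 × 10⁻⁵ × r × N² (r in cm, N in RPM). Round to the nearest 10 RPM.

r = 82 mm = 8.2 cm
RCF = 1.118 × 10⁻⁵ × r × N²
36,000 = 1.118 × 10⁻⁵ × 8.2 × N²
N² = 36,000 / (9.1676 × 10⁻⁵) = 392,687,290
N ≈ √392,687,290 ≈ 19,816.3

19820 RPM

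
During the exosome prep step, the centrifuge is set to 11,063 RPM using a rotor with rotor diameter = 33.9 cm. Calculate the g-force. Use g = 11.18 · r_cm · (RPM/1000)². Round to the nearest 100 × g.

≈ 23200 ×g

r = 33.9 / 2 = 16.95 cm
RCF = 11.18 × 16.95 × (11.063)² = 11.18 × 16.95 × 122.389969 ≈ 23,193 × g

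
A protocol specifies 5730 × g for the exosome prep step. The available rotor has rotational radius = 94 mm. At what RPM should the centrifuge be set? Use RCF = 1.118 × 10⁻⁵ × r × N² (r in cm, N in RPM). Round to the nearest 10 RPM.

7380 RPM

r = 94 mm = 9.4 cm
5,730 = 1.118 × 10⁻⁵ × 9.4 × N²
N² = 5,730 / (10.5092 × 10⁻⁵) = 54,523,655
N ≈ √54,523,655 ≈ 7,384.0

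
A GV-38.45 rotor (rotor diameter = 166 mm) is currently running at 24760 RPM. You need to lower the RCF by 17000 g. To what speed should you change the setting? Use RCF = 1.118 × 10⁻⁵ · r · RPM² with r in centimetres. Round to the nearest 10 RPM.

r = 166 mm / 2 = 83 mm = 8.3 cm
Current RCF = 1.118 × 10⁻⁵ × 8.3 × (24760)² = 1.118 × 10⁻⁵ × 8.3 × 613,057,600 ≈ 56,888.1 × g
Target RCF = 56,888.1 − 17,000 = 39,888.1 × g
N² = 39,888.1 / (9.2794 × 10⁻⁵) = 429,856,456
N ≈ √429,856,456 ≈ 20,733.0

20730 RPM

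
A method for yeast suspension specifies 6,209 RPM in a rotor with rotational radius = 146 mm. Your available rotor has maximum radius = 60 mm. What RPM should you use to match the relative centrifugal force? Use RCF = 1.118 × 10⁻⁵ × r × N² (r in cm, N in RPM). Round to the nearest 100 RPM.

Original rotor: r = 146 mm = 14.6 cm
RCF_original = 1.118 × 10⁻⁵ × 14.6 × (6209)² = 1.118 × 10⁻⁵ × 14.6 × 38,551,681 ≈ 6,292.7 × g
Your rotor: r = 60 mm = 6.0 cm
6,292.7 = 1.118 × 10⁻⁵ × 6 × N²
N² = 6,292.7 / (6.708 × 10⁻⁵) = 93,808,885
N ≈ √93,808,885 ≈ 9,685.5

≈ 9700 RPM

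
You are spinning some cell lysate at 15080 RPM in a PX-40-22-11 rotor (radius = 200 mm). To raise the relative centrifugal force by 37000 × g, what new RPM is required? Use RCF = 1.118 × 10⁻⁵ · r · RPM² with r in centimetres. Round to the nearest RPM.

≈ 19821 RPM

r = 200 mm = 20.0 cm
Current RCF = 1.118 × 10⁻⁵ × 20 × (15080)² = 1.118 × 10⁻⁵ × 20 × 227,406,400 ≈ 50,848.1 × g
Target RCF = 50,848.1 + 37,000 = 87,848.1 × g
N² = 87,848.1 / (22.36 × 10⁻⁵) = 392,880,590
N ≈ √392,880,590 ≈ 19,821.2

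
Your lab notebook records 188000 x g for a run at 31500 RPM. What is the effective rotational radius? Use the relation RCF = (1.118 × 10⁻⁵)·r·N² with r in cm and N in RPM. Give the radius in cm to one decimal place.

188000 = 1.118 × 10⁻⁵ × r × (31500)²
r = 188000 / (1.118 × 10⁻⁵ × 992,250,000) = 188000 / 11093.35 ≈ 16.947 cm

≈ 16.9 cm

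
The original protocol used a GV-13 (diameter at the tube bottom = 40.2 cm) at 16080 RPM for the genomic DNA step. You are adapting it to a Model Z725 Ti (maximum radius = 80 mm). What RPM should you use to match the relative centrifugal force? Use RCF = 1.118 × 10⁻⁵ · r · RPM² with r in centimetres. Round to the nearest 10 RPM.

Original rotor: r = 40.2 / 2 = 20.1 cm
RCF_original = 1.118 × 10⁻⁵ × 20.1 × (16080)² = 1.118 × 10⁻⁵ × 20.1 × 258,566,400 ≈ 58,104.5 × g
Your rotor: r = 80 mm = 8.0 cm
58,104.5 = 1.118 × 10⁻⁵ × 8 × N²
N² = 58,104.5 / (8.944 × 10⁻⁵) = 649,647,809
N ≈ √649,647,809 ≈ 25,488.2

≈ 25490 RPM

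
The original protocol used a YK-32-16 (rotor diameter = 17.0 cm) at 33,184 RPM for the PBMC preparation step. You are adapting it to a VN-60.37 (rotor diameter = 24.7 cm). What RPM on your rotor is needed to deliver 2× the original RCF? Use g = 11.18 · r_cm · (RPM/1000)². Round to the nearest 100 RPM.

38900 RPM

Original rotor: r = 17.0 / 2 = 8.5 cm
RCF = 11.18 × r × (N/1000)²
RCF_original = 11.18 × 8.5 × (33.184)² = 11.18 × 8.5 × 1,101.177856 ≈ 104,644.9 × g
Target RCF = 2 × 104,644.9 ≈ 209,289.8 × g
Your rotor: r = 24.7 / 2 = 12.35 cm
209,289.8 = 11.18 × 12.35 × (N/1000)²
(N/1000)² = 209,289.8 / 138.073 = 1515.791
N = 1000 × √1515.791 ≈ 38,933.2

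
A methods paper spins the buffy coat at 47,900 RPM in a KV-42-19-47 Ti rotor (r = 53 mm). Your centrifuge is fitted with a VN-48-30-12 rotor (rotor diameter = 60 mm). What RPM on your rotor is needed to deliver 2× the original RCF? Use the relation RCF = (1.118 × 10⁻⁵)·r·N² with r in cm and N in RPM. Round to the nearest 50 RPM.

≈ 90050 RPM

Original rotor: r = 53 mm = 5.3 cm
RCF = 1.118 × 10⁻⁵ × r × N²
RCF_original = 1.118 × 10⁻⁵ × 5.3 × (47900)² = 1.118 × 10⁻⁵ × 5.3 × 2,294,410,000 ≈ 135,953 × g
Target RCF = 2 × 135,953 ≈ 271,906 × g
Your rotor: r = 60 mm / 2 = 30 mm = 3 cm
271,906 = 1.118 × 10⁻⁵ × 3 × N²
N² = 271,906 / (3.354 × 10⁻⁵) = 8,106,917,114
N ≈ √8,106,917,114 ≈ 90,038.4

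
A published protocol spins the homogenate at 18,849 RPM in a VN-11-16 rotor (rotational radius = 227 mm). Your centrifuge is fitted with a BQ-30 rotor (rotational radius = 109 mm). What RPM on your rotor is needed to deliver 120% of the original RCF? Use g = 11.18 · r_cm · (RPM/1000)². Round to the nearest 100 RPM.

29800 RPM

Original rotor: r = 227 mm = 22.7 cm
RCF_original = 11.18 × 22.7 × (18.849)² = 11.18 × 22.7 × 355.284801 ≈ 90,166.3 × g
Target RCF = 1.2 × 90,166.3 ≈ 108,199.6 × g
Your rotor: r = 109 mm = 10.9 cm
108,199.6 = 11.18 × 10.9 × (N/1000)²
(N/1000)² = 108,199.6 / 121.862 = 887.8863
N = 1000 × √887.8863 ≈ 29,797.4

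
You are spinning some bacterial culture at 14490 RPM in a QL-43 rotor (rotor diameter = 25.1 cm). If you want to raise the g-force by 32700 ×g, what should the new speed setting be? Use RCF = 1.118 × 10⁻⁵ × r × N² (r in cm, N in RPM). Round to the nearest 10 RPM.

r = 25.1 / 2 = 12.55 cm
Current RCF = 1.118 × 10⁻⁵ × 12.55 × (14490)² = 1.118 × 10⁻⁵ × 12.55 × 209,960,100 ≈ 29,459.3 × g
Target RCF = 29,459.3 + 32,700 = 62,159.3 × g
N² = 62,159.3 / (14.0309 × 10⁻⁵) = 443,017,198
N ≈ √443,017,198 ≈ 21,048.0

N₂ ≈ 21050 RPM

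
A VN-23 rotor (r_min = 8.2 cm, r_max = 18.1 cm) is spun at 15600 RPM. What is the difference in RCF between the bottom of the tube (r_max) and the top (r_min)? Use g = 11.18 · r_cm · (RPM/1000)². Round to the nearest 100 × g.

≈ 26900 ×g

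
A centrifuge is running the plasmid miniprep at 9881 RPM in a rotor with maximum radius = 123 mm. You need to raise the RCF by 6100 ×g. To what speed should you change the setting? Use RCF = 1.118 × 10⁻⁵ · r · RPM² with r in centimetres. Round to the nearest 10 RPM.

r = 123 mm = 12.3 cm
Current RCF = 1.118 × 10⁻⁵ × 12.3 × (9881)² = 1.118 × 10⁻⁵ × 12.3 × 97,634,161 ≈ 13,426.1 × g
Target RCF = 13,426.1 + 6,100 = 19,526.1 × g
N² = 19,526.1 / (13.7514 × 10⁻⁵) = 141,993,542
N ≈ √141,993,542 ≈ 11,916.1

N₂ ≈ 11920 RPM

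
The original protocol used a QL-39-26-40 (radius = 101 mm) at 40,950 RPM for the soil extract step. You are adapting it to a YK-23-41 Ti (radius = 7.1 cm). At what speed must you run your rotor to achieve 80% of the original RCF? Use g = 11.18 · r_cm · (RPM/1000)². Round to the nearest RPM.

≈ 43685 RPM

Original rotor: r = 101 mm = 10.1 cm
RCF_original = 11.18 × 10.1 × (40.95)² = 11.18 × 10.1 × 1,676.9025 ≈ 189,352.5 × g
Target RCF = 0.8 × 189,352.5 ≈ 151,482 × g
151,482 = 11.18 × 7.1 × (N/1000)²
(N/1000)² = 151,482 / 79.378 = 1908.363
N = 1000 × √1908.363 ≈ 43,684.8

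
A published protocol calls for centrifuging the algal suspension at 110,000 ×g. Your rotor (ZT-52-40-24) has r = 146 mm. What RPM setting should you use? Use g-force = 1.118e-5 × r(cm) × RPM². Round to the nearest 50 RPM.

r = 146 mm = 14.6 cm
110,000 = 1.118 × 10⁻⁵ × 14.6 × N²
N² = 110,000 / (16.3228 × 10⁻⁵) = 673,903,987
N ≈ √673,903,987 ≈ 25,959.7

25950 RPM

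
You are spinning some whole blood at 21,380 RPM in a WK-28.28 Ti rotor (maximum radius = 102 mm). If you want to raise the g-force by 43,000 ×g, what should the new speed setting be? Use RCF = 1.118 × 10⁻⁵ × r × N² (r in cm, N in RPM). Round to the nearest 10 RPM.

N₂ ≈ 28880 RPM

r = 102 mm = 10.2 cm
Current RCF = 1.118 × 10⁻⁵ × 10.2 × (21380)² = 1.118 × 10⁻⁵ × 10.2 × 457,104,400 ≈ 52,126.4 × g
Target RCF = 52,126.4 + 43,000 = 95,126.4 × g
N² = 95,126.4 / (11.4036 × 10⁻⁵) = 834,178,680
N ≈ √834,178,680 ≈ 28,882.2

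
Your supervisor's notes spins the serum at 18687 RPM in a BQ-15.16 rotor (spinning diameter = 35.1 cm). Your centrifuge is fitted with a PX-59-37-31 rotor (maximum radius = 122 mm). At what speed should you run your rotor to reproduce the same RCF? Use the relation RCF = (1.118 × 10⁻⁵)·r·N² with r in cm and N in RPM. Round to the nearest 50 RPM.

≈ 22400 RPM

Original rotor: r = 35.1 / 2 = 17.55 cm
RCF_original = 1.118 × 10⁻⁵ × 17.55 × (18687)² = 1.118 × 10⁻⁵ × 17.55 × 349,203,969 ≈ 68,517 × g
Your rotor: r = 122 mm = 12.2 cm
68,517 = 1.118 × 10⁻⁵ × 12.2 × N²
N² = 68,517 / (13.6396 × 10⁻⁵) = 502,338,778
N ≈ √502,338,778 ≈ 22,412.9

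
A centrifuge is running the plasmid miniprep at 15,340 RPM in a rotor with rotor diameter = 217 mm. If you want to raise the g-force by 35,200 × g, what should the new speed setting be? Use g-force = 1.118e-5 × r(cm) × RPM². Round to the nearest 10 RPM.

N₂ ≈ 22920 RPM

r = 217 mm / 2 = 108.5 mm = 10.85 cm
Current RCF = 1.118 × 10⁻⁵ × 10.85 × (15340)² = 1.118 × 10⁻⁵ × 10.85 × 235,315,600 ≈ 28,544.5 × g
Target RCF = 28,544.5 + 35,200 = 63,744.5 × g
N² = 63,744.5 / (12.1303 × 10⁻⁵) = 525,498,133
N ≈ √525,498,133 ≈ 22,923.7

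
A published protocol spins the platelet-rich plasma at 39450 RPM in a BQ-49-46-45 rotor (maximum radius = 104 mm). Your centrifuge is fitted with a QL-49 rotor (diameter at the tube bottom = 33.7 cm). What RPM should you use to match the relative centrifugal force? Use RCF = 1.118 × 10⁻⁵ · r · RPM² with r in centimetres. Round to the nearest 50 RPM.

31000 RPM

Original rotor: r = 104 mm = 10.4 cm
RCF_original = 1.118 × 10⁻⁵ × 10.4 × (39450)² = 1.118 × 10⁻⁵ × 10.4 × 1,556,302,500 ≈ 180,954.4 × g
Your rotor: r = 33.7 / 2 = 16.85 cm
180,954.4 = 1.118 × 10⁻⁵ × 16.85 × N²
N² = 180,954.4 / (18.8383 × 10⁻⁵) = 960,566,505
N ≈ √960,566,505 ≈ 30,993.0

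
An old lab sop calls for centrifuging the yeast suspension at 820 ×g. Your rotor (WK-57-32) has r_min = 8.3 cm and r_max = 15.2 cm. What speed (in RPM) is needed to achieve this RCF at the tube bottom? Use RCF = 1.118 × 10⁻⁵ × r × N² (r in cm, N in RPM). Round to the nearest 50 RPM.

2200 RPM

Use r_max = 15.2 cm.
RCF = 1.118 × 10⁻⁵ × r × N²
820 = 1.118 × 10⁻⁵ × 15.2 × N²
N² = 820 / (16.9936 × 10⁻⁵) = 4,825,346
N ≈ √4,825,346 ≈ 2,196.7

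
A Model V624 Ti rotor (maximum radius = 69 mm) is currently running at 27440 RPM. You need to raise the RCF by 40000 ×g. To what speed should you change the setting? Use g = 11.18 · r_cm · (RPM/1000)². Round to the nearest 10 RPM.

r = 69 mm = 6.9 cm
Current RCF = 11.18 × 6.9 × (27.44)² = 11.18 × 6.9 × 752.9536 ≈ 58,084.3 × g
Target RCF = 58,084.3 + 40,000 = 98,084.3 × g
(N/1000)² = 98,084.3 / 77.142 = 1271.477
N = 1000 × √1271.477 ≈ 35,657.8

35660 RPM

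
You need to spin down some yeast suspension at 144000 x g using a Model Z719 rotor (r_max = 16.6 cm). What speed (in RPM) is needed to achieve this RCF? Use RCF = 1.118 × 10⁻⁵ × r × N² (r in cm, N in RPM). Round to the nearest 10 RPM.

N ≈ 27860 RPM

144,000 = 1.118 × 10⁻⁵ × 16.6 × N²
N² = 144,000 / (18.5588 × 10⁻⁵) = 775,912,236
N ≈ √775,912,236 ≈ 27,855.2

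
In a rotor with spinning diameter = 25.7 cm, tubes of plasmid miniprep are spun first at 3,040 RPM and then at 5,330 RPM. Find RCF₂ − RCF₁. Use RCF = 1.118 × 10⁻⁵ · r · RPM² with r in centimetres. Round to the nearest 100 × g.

r = 25.7 / 2 = 12.85 cm
RCF₁ = 1.118 × 10⁻⁵ × 12.85 × (3040)² = 1.118 × 10⁻⁵ × 12.85 × 9,241,600 ≈ 1,327.7 × g
RCF₂ = 1.118 × 10⁻⁵ × 12.85 × (5330)² = 1.118 × 10⁻⁵ × 12.85 × 28,408,900 ≈ 4,081.3 × g
Increase = 4,081.3 − 1,327.7 = 2,753.6

≈ 2800 g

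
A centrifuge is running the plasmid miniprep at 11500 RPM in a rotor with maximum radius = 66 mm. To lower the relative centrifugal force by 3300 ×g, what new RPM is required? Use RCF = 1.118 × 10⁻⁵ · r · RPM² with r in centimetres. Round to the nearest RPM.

≈ 9356 RPM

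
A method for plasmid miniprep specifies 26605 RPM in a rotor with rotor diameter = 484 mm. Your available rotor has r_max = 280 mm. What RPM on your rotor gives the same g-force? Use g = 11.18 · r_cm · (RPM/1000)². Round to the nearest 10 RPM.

Original rotor: r = 484 mm / 2 = 242 mm = 24.2 cm
RCF_original = 11.18 × 24.2 × (26.605)² = 11.18 × 24.2 × 707.826025 ≈ 191,506.6 × g
Your rotor: r = 280 mm = 28.0 cm
191,506.6 = 11.18 × 28 × (N/1000)²
(N/1000)² = 191,506.6 / 313.04 = 611.764
N = 1000 × √611.764 ≈ 24,733.9

≈ 24730 RPM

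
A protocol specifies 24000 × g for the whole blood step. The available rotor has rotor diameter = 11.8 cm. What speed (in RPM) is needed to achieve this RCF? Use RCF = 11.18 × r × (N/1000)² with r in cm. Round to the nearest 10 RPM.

19070 RPM

r = 11.8 / 2 = 5.9 cm
24,000 = 11.18 × 5.9 × (N/1000)²
(N/1000)² = 24,000 / 65.962 = 363.8459
N = 1000 × √363.8459 ≈ 19,074.7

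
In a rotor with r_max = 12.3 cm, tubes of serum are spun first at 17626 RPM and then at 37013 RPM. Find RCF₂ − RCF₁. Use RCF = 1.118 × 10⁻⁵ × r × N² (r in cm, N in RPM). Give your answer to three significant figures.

146000 ×g

RCF₁ = 1.118 × 10⁻⁵ × 12.3 × (17626)² = 1.118 × 10⁻⁵ × 12.3 × 310,675,876 ≈ 42,722.3 × g
RCF₂ = 1.118 × 10⁻⁵ × 12.3 × (37013)² = 1.118 × 10⁻⁵ × 12.3 × 1,369,962,169 ≈ 188,389 × g
Increase = 188,389 − 42,722.3 = 145,666.7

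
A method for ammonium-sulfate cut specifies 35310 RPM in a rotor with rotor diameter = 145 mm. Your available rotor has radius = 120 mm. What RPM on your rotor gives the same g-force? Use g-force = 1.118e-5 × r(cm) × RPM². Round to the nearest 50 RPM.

27450 RPM

Original rotor: r = 145 mm / 2 = 72.5 mm = 7.25 cm
RCF_original = 1.118 × 10⁻⁵ × 7.25 × (35310)² = 1.118 × 10⁻⁵ × 7.25 × 1,246,796,100 ≈ 101,059.1 × g
Your rotor: r = 120 mm = 12.0 cm
101,059.1 = 1.118 × 10⁻⁵ × 12 × N²
N² = 101,059.1 / (13.416 × 10⁻⁵) = 753,272,958
N ≈ √753,272,958 ≈ 27,445.8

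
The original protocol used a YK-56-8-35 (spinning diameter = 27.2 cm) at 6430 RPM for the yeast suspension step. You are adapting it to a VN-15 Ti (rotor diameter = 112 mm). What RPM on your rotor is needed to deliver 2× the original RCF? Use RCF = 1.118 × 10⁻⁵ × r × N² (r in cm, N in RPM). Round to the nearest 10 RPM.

Original rotor: r = 27.2 / 2 = 13.6 cm
RCF_original = 1.118 × 10⁻⁵ × 13.6 × (6430)² = 1.118 × 10⁻⁵ × 13.6 × 41,344,900 ≈ 6,286.4 × g
Target RCF = 2 × 6,286.4 ≈ 12,572.8 × g
Your rotor: r = 112 mm / 2 = 56 mm = 5.6 cm
12,572.8 = 1.118 × 10⁻⁵ × 5.6 × N²
N² = 12,572.8 / (6.2608 × 10⁻⁵) = 200,817,787
N ≈ √200,817,787 ≈ 14,171.0

≈ 14170 RPM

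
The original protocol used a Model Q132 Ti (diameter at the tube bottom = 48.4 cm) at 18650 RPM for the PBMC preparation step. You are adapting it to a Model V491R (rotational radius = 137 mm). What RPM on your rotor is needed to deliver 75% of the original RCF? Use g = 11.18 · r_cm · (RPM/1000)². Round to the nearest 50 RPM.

Original rotor: r = 48.4 / 2 = 24.2 cm
RCF_original = 11.18 × 24.2 × (18.65)² = 11.18 × 24.2 × 347.8225 ≈ 94,105.5 × g
Target RCF = 0.75 × 94,105.5 ≈ 70,579.1 × g
Your rotor: r = 137 mm = 13.7 cm
70,579.1 = 11.18 × 13.7 × (N/1000)²
(N/1000)² = 70,579.1 / 153.166 = 460.8014
N = 1000 × √460.8014 ≈ 21,466.3

≈ 21450 RPM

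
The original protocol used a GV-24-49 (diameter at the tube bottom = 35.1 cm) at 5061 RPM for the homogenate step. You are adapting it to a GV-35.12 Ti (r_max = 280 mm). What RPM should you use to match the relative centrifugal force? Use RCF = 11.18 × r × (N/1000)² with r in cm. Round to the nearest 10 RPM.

≈ 4010 RPM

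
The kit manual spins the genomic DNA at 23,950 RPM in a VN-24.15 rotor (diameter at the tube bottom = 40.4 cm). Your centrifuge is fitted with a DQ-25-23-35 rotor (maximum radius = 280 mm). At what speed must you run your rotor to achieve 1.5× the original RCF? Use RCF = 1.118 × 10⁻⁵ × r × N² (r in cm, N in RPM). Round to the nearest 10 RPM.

24910 RPM

Original rotor: r = 40.4 / 2 = 20.2 cm
RCF = 1.118 × 10⁻⁵ × r × N²
RCF_original = 1.118 × 10⁻⁵ × 20.2 × (23950)² = 1.118 × 10⁻⁵ × 20.2 × 573,602,500 ≈ 129,540.1 × g
Target RCF = 1.5 × 129,540.1 ≈ 194,310.2 × g
Your rotor: r = 280 mm = 28.0 cm
194,310.2 = 1.118 × 10⁻⁵ × 28 × N²
N² = 194,310.2 / (31.304 × 10⁻⁵) = 620,720,036
N ≈ √620,720,036 ≈ 24,914.3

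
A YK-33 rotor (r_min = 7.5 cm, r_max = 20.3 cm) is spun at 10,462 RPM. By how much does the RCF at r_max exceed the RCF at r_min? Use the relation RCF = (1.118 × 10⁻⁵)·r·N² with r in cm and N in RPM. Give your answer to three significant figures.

ΔRCF ≈ 15700 x g

RCF_max = 1.118 × 10⁻⁵ × 20.3 × (10462)² = 1.118 × 10⁻⁵ × 20.3 × 109,453,444 ≈ 24,840.9 × g
RCF_min = 1.118 × 10⁻⁵ × 7.5 × (10462)² = 1.118 × 10⁻⁵ × 7.5 × 109,453,444 ≈ 9,177.7 × g
ΔRCF = 24,840.9 − 9,177.7 = 15,663.2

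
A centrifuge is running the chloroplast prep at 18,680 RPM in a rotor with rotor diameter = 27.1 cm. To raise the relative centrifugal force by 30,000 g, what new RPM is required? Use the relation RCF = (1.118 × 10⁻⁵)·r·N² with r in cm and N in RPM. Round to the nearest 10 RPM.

r = 27.1 / 2 = 13.55 cm
Current RCF = 1.118 × 10⁻⁵ × 13.55 × (18680)² = 1.118 × 10⁻⁵ × 13.55 × 348,942,400 ≈ 52,860.9 × g
Target RCF = 52,860.9 + 30,000 = 82,860.9 × g
N² = 82,860.9 / (15.1489 × 10⁻⁵) = 546,976,348
N ≈ √546,976,348 ≈ 23,387.5

23390 RPM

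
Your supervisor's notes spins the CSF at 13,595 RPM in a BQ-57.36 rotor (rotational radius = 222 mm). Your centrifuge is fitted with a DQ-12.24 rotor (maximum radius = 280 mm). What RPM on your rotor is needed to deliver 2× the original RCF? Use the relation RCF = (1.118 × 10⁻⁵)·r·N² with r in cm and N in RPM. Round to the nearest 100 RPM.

17100 RPM

Original rotor: r = 222 mm = 22.2 cm
RCF_original = 1.118 × 10⁻⁵ × 22.2 × (13595)² = 1.118 × 10⁻⁵ × 22.2 × 184,824,025 ≈ 45,872.6 × g
Target RCF = 2 × 45,872.6 ≈ 91,745.2 × g
Your rotor: r = 280 mm = 28.0 cm
91,745.2 = 1.118 × 10⁻⁵ × 28 × N²
N² = 91,745.2 / (31.304 × 10⁻⁵) = 293,078,201
N ≈ √293,078,201 ≈ 17,119.5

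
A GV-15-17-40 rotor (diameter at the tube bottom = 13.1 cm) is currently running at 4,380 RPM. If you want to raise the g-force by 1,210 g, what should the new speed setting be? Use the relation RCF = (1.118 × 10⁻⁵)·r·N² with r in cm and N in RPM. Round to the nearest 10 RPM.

5980 RPM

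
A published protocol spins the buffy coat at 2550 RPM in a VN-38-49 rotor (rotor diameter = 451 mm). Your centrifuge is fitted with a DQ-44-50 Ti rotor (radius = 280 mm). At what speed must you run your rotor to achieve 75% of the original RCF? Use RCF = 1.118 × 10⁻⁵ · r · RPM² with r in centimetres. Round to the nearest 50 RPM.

Original rotor: r = 451 mm / 2 = 225.5 mm = 22.55 cm
RCF_original = 1.118 × 10⁻⁵ × 22.55 × (2550)² = 1.118 × 10⁻⁵ × 22.55 × 6,502,500 ≈ 1,639.3 × g
Target RCF = 0.75 × 1,639.3 ≈ 1,229.5 × g
Your rotor: r = 280 mm = 28.0 cm
1,229.5 = 1.118 × 10⁻⁵ × 28 × N²
N² = 1,229.5 / (31.304 × 10⁻⁵) = 3,927,613
N ≈ √3,927,613 ≈ 1,981.8

2000 RPM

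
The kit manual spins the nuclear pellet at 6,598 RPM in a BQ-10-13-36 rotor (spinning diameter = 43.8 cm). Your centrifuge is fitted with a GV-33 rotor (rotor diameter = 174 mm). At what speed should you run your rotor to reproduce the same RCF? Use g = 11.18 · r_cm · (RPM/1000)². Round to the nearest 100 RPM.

≈ 10500 RPM

Original rotor: r = 43.8 / 2 = 21.9 cm
RCF_original = 11.18 × 21.9 × (6.598)² = 11.18 × 21.9 × 43.533604 ≈ 10,658.9 × g
Your rotor: r = 174 mm / 2 = 87 mm = 8.7 cm
10,658.9 = 11.18 × 8.7 × (N/1000)²
(N/1000)² = 10,658.9 / 97.266 = 109.5851
N = 1000 × √109.5851 ≈ 10,468.3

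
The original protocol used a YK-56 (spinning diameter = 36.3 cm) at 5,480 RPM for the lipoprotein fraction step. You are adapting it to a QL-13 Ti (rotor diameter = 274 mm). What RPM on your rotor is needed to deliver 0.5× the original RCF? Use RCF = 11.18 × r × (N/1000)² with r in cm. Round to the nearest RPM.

≈ 4460 RPM

Original rotor: r = 36.3 / 2 = 18.15 cm
RCF_original = 11.18 × 18.15 × (5.48)² = 11.18 × 18.15 × 30.0304 ≈ 6,093.7 × g
Target RCF = 0.5 × 6,093.7 ≈ 3,046.8 × g
Your rotor: r = 274 mm / 2 = 137 mm = 13.7 cm
3,046.8 = 11.18 × 13.7 × (N/1000)²
(N/1000)² = 3,046.8 / 153.166 = 19.89214
N = 1000 × √19.89214 ≈ 4,460.1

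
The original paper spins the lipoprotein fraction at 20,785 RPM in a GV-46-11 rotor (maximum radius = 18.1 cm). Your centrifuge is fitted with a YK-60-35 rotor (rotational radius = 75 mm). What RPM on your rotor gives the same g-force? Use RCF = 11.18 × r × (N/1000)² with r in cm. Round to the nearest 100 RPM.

RCF = 11.18 × r × (N/1000)²
RCF_original = 11.18 × 18.1 × (20.785)² = 11.18 × 18.1 × 432.016225 ≈ 87,421.9 × g
Your rotor: r = 75 mm = 7.5 cm
87,421.9 = 11.18 × 7.5 × (N/1000)²
(N/1000)² = 87,421.9 / 83.85 = 1042.599
N = 1000 × √1042.599 ≈ 32,289.3

≈ 32300 RPM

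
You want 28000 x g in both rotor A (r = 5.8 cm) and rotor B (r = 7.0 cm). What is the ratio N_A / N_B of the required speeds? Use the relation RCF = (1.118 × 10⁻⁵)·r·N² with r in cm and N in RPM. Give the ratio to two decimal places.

1.10

At fixed RCF, N ∝ 1/√r, so N_A/N_B = √(r_B/r_A) = √(7.0/5.8) = √1.206897 = 1.0986.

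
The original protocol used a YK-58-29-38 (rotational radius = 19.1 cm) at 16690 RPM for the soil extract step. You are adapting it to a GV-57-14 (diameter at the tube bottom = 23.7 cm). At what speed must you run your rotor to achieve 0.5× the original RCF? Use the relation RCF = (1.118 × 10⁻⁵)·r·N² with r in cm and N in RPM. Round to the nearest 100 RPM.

15000 RPM

RCF_original = 1.118 × 10⁻⁵ × 19.1 × (16690)² = 1.118 × 10⁻⁵ × 19.1 × 278,556,100 ≈ 59,482.3 × g
Target RCF = 0.5 × 59,482.3 ≈ 29,741.2 × g
Your rotor: r = 23.7 / 2 = 11.85 cm
29,741.2 = 1.118 × 10⁻⁵ × 11.85 × N²
N² = 29,741.2 / (13.2483 × 10⁻⁵) = 224,490,689
N ≈ √224,490,689 ≈ 14,983.0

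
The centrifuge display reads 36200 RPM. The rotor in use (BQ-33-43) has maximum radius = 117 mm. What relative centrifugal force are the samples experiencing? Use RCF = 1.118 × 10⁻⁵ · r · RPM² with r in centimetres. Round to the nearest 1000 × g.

r = 117 mm = 11.7 cm
RCF = 1.118 × 10⁻⁵ × 11.7 × (36200)² = 1.118 × 10⁻⁵ × 11.7 × 1,310,440,000 ≈ 171,413.4 × g

≈ 171000 ×g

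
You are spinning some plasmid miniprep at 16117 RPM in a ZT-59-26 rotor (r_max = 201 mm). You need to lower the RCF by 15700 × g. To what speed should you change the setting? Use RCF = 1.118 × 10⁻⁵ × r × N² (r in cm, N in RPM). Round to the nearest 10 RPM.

≈ 13780 RPM

r = 201 mm = 20.1 cm
Current RCF = 1.118 × 10⁻⁵ × 20.1 × (16117)² = 1.118 × 10⁻⁵ × 20.1 × 259,757,689 ≈ 58,372.2 × g
Target RCF = 58,372.2 − 15,700 = 42,672.2 × g
N² = 42,672.2 / (22.4718 × 10⁻⁵) = 189,892,220
N ≈ √189,892,220 ≈ 13,780.1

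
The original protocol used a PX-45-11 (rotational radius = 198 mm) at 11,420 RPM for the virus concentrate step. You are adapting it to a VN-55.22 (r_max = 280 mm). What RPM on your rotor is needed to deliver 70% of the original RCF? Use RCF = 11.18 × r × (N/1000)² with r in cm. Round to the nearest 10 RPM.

8030 RPM

Original rotor: r = 198 mm = 19.8 cm
RCF = 11.18 × r × (N/1000)²
RCF_original = 11.18 × 19.8 × (11.42)² = 11.18 × 19.8 × 130.4164 ≈ 28,869.5 × g
Target RCF = 0.7 × 28,869.5 ≈ 20,208.6 × g
Your rotor: r = 280 mm = 28.0 cm
20,208.6 = 11.18 × 28 × (N/1000)²
(N/1000)² = 20,208.6 / 313.04 = 64.55597
N = 1000 × √64.55597 ≈ 8,034.7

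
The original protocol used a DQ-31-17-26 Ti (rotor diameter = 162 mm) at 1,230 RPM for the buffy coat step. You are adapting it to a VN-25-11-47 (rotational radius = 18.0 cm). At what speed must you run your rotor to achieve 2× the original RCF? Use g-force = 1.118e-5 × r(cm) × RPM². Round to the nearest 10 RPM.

≈ 1170 RPM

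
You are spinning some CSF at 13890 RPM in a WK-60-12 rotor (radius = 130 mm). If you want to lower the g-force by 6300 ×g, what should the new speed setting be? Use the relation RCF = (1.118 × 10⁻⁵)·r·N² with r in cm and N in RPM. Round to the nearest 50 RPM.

r = 130 mm = 13.0 cm
Current RCF = 1.118 × 10⁻⁵ × 13 × (13890)² = 1.118 × 10⁻⁵ × 13 × 192,932,100 ≈ 28,040.8 × g
Target RCF = 28,040.8 − 6,300 = 21,740.8 × g
N² = 21,740.8 / (14.534 × 10⁻⁵) = 149,585,799
N ≈ √149,585,799 ≈ 12,230.5

N₂ ≈ 12250 RPM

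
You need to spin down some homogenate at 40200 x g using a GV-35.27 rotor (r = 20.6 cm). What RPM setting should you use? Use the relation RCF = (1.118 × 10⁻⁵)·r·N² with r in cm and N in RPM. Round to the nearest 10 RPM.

≈ 13210 RPM

RCF = 1.118 × 10⁻⁵ × r × N²
40,200 = 1.118 × 10⁻⁵ × 20.6 × N²
N² = 40,200 / (23.0308 × 10⁻⁵) = 174,548,865
N ≈ √174,548,865 ≈ 13,211.7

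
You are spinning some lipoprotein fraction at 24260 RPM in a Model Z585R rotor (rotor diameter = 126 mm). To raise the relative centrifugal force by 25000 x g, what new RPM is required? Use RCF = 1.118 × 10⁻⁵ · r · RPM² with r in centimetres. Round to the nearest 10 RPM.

≈ 30720 RPM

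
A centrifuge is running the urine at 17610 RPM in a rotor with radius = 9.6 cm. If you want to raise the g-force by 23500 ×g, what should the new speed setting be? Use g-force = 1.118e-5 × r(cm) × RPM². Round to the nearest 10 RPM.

23000 RPM

Current RCF = 1.118 × 10⁻⁵ × 9.6 × (17610)² = 1.118 × 10⁻⁵ × 9.6 × 310,112,100 ≈ 33,283.7 × g
Target RCF = 33,283.7 + 23,500 = 56,783.7 × g
N² = 56,783.7 / (10.7328 × 10⁻⁵) = 529,066,972
N ≈ √529,066,972 ≈ 23,001.5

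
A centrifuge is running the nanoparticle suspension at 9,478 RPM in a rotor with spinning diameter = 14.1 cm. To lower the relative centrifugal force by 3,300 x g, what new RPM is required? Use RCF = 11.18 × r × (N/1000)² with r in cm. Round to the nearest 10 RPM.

≈ 6930 RPM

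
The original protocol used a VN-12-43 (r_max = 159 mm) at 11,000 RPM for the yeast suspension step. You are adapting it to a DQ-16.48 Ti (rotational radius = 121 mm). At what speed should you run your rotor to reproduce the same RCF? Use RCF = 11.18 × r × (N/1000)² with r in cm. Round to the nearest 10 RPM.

Original rotor: r = 159 mm = 15.9 cm
RCF_original = 11.18 × 15.9 × (11)² = 11.18 × 15.9 × 121 ≈ 21,509.2 × g
Your rotor: r = 121 mm = 12.1 cm
21,509.2 = 11.18 × 12.1 × (N/1000)²
(N/1000)² = 21,509.2 / 135.278 = 159
N = 1000 × √159 ≈ 12,609.5

≈ 12610 RPM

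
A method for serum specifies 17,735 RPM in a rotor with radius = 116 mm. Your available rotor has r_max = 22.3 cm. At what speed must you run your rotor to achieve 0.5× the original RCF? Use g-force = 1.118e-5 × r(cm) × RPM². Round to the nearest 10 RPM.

9040 RPM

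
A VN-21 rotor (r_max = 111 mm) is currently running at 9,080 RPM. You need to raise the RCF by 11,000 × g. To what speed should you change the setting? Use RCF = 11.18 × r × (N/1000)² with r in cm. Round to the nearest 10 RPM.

13080 RPM

r = 111 mm = 11.1 cm
Current RCF = 11.18 × 11.1 × (9.08)² = 11.18 × 11.1 × 82.4464 ≈ 10,231.4 × g
Target RCF = 10,231.4 + 11,000 = 21,231.4 × g
(N/1000)² = 21,231.4 / 124.098 = 171.0858
N = 1000 × √171.0858 ≈ 13,080.0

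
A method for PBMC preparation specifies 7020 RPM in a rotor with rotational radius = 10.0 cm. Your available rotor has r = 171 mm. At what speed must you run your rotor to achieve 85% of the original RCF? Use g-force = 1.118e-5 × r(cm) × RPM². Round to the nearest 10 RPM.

≈ 4950 RPM

RCF = 1.118 × 10⁻⁵ × r × N²
RCF_original = 1.118 × 10⁻⁵ × 10 × (7020)² = 1.118 × 10⁻⁵ × 10 × 49,280,400 ≈ 5,509.5 × g
Target RCF = 0.85 × 5,509.5 ≈ 4,683.1 × g
Your rotor: r = 171 mm = 17.1 cm
4,683.1 = 1.118 × 10⁻⁵ × 17.1 × N²
N² = 4,683.1 / (19.1178 × 10⁻⁵) = 24,496,019
N ≈ √24,496,019 ≈ 4,949.3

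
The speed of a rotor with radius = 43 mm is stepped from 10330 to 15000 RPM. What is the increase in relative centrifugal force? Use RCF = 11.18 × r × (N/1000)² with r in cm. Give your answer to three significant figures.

5690 ×g

r = 43 mm = 4.3 cm
RCF₁ = 11.18 × 4.3 × (10.33)² = 11.18 × 4.3 × 106.7089 ≈ 5,129.9 × g
RCF₂ = 11.18 × 4.3 × (15)² = 11.18 × 4.3 × 225 ≈ 10,816.6 × g
Increase = 10,816.6 − 5,129.9 = 5,686.7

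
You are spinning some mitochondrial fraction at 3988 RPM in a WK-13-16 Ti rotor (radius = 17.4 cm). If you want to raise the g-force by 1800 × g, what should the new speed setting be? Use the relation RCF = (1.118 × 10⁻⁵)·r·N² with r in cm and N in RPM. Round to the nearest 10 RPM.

N₂ ≈ 5020 RPM

Current RCF = 1.118 × 10⁻⁵ × 17.4 × (3988)² = 1.118 × 10⁻⁵ × 17.4 × 15,904,144 ≈ 3,093.9 × g
Target RCF = 3,093.9 + 1,800 = 4,893.9 × g
N² = 4,893.9 / (19.4532 × 10⁻⁵) = 25,157,301
N ≈ √25,157,301 ≈ 5,015.7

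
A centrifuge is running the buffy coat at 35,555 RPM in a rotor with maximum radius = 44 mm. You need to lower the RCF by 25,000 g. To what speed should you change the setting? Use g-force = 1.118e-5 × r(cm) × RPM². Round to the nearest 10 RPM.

≈ 27490 RPM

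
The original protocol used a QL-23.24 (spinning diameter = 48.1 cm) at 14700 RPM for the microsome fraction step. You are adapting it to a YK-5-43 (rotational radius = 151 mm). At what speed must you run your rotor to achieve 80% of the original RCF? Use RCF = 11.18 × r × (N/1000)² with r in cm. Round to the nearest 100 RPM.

≈ 16600 RPM

Original rotor: r = 48.1 / 2 = 24.05 cm
RCF_original = 11.18 × 24.05 × (14.7)² = 11.18 × 24.05 × 216.09 ≈ 58,102.1 × g
Target RCF = 0.8 × 58,102.1 ≈ 46,481.7 × g
Your rotor: r = 151 mm = 15.1 cm
46,481.7 = 11.18 × 15.1 × (N/1000)²
(N/1000)² = 46,481.7 / 168.818 = 275.3362
N = 1000 × √275.3362 ≈ 16,593.3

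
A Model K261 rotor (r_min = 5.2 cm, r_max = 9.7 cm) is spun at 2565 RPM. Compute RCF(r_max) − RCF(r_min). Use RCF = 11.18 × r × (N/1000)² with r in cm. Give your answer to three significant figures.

ΔRCF ≈ 331 × g

RCF_max = 11.18 × 9.7 × (2.565)² = 11.18 × 9.7 × 6.579225 ≈ 713.5 × g
RCF_min = 11.18 × 5.2 × (2.565)² = 11.18 × 5.2 × 6.579225 ≈ 382.5 × g
ΔRCF = 713.5 − 382.5 = 331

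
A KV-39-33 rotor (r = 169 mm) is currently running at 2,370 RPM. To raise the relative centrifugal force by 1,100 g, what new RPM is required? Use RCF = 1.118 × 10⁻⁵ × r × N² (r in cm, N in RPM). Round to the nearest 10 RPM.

r = 169 mm = 16.9 cm
Current RCF = 1.118 × 10⁻⁵ × 16.9 × (2370)² = 1.118 × 10⁻⁵ × 16.9 × 5,616,900 ≈ 1,061.3 × g
Target RCF = 1,061.3 + 1,100 = 2,161.3 × g
N² = 2,161.3 / (18.8942 × 10⁻⁵) = 11,438,960
N ≈ √11,438,960 ≈ 3,382.2

N₂ ≈ 3380 RPM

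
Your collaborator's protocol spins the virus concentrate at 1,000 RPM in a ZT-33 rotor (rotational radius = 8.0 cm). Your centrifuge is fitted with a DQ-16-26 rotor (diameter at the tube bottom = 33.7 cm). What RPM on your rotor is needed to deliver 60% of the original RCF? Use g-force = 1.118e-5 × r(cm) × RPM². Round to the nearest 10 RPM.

RCF_original = 1.118 × 10⁻⁵ × 8 × (1000)² = 1.118 × 10⁻⁵ × 8 × 1,000,000 ≈ 89.4 × g
Target RCF = 0.6 × 89.4 ≈ 53.6 × g
Your rotor: r = 33.7 / 2 = 16.85 cm
53.6 = 1.118 × 10⁻⁵ × 16.85 × N²
N² = 53.6 / (18.8383 × 10⁻⁵) = 284,527
N ≈ √284,527 ≈ 533.4

530 RPM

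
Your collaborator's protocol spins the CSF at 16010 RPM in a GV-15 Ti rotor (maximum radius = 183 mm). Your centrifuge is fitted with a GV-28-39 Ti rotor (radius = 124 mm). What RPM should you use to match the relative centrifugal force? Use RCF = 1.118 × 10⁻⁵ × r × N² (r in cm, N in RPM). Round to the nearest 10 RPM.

Original rotor: r = 183 mm = 18.3 cm
RCF_original = 1.118 × 10⁻⁵ × 18.3 × (16010)² = 1.118 × 10⁻⁵ × 18.3 × 256,320,100 ≈ 52,441.6 × g
Your rotor: r = 124 mm = 12.4 cm
52,441.6 = 1.118 × 10⁻⁵ × 12.4 × N²
N² = 52,441.6 / (13.8632 × 10⁻⁵) = 378,279,185
N ≈ √378,279,185 ≈ 19,449.4

≈ 19450 RPM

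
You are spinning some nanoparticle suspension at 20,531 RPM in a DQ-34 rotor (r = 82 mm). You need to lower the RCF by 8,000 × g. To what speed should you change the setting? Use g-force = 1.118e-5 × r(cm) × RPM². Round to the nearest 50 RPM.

r = 82 mm = 8.2 cm
Current RCF = 1.118 × 10⁻⁵ × 8.2 × (20531)² = 1.118 × 10⁻⁵ × 8.2 × 421,521,961 ≈ 38,643.4 × g
Target RCF = 38,643.4 − 8,000 = 30,643.4 × g
N² = 30,643.4 / (9.1676 × 10⁻⁵) = 334,257,603
N ≈ √334,257,603 ≈ 18,282.7

N₂ ≈ 18300 RPM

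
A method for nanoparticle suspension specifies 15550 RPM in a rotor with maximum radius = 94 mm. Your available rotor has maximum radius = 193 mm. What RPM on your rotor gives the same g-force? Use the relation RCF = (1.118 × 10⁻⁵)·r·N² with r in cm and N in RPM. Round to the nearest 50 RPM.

Original rotor: r = 94 mm = 9.4 cm
RCF_original = 1.118 × 10⁻⁵ × 9.4 × (15550)² = 1.118 × 10⁻⁵ × 9.4 × 241,802,500 ≈ 25,411.5 × g
Your rotor: r = 193 mm = 19.3 cm
25,411.5 = 1.118 × 10⁻⁵ × 19.3 × N²
N² = 25,411.5 / (21.5774 × 10⁻⁵) = 117,769,055
N ≈ √117,769,055 ≈ 10,852.1

≈ 10850 RPM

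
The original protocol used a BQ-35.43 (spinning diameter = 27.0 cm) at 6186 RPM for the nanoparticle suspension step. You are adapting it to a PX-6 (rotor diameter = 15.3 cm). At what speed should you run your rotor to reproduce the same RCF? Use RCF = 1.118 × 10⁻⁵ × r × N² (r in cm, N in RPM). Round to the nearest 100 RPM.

8200 RPM

Original rotor: r = 27.0 / 2 = 13.5 cm
RCF_original = 1.118 × 10⁻⁵ × 13.5 × (6186)² = 1.118 × 10⁻⁵ × 13.5 × 38,266,596 ≈ 5,775.6 × g
Your rotor: r = 15.3 / 2 = 7.65 cm
5,775.6 = 1.118 × 10⁻⁵ × 7.65 × N²
N² = 5,775.6 / (8.5527 × 10⁻⁵) = 67,529,552
N ≈ √67,529,552 ≈ 8,217.6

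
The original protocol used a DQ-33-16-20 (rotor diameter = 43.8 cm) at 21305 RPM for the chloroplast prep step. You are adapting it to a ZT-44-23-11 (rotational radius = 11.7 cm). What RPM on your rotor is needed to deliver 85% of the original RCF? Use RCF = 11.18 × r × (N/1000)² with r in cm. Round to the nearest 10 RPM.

Original rotor: r = 43.8 / 2 = 21.9 cm
RCF = 11.18 × r × (N/1000)²
RCF_original = 11.18 × 21.9 × (21.305)² = 11.18 × 21.9 × 453.903025 ≈ 111,134.5 × g
Target RCF = 0.85 × 111,134.5 ≈ 94,464.3 × g
94,464.3 = 11.18 × 11.7 × (N/1000)²
(N/1000)² = 94,464.3 / 130.806 = 722.171
N = 1000 × √722.171 ≈ 26,873.2

≈ 26870 RPM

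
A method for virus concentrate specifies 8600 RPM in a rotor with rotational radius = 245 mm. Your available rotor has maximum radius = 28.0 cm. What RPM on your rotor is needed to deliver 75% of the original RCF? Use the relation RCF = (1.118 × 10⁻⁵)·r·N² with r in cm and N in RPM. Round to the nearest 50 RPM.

6950 RPM

Original rotor: r = 245 mm = 24.5 cm
RCF_original = 1.118 × 10⁻⁵ × 24.5 × (8600)² = 1.118 × 10⁻⁵ × 24.5 × 73,960,000 ≈ 20,258.4 × g
Target RCF = 0.75 × 20,258.4 ≈ 15,193.8 × g
15,193.8 = 1.118 × 10⁻⁵ × 28 × N²
N² = 15,193.8 / (31.304 × 10⁻⁵) = 48,536,289
N ≈ √48,536,289 ≈ 6,966.8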